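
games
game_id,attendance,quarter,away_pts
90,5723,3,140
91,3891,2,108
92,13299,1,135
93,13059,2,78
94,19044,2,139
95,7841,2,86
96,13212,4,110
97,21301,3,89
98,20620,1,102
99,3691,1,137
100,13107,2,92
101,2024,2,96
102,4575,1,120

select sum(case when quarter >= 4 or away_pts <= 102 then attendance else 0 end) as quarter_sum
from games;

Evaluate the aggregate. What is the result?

game_id=90: ✗
game_id=91: ✗
game_id=92: ✗
game_id=93: ✓ → 13059
game_id=94: ✗
game_id=95: ✓ → 7841
game_id=96: ✓ → 13212
game_id=97: ✓ → 21301
game_id=98: ✓ → 20620
game_id=99: ✗
game_id=100: ✓ → 13107
game_id=101: ✓ → 2024
game_id=102: ✗
quarter_sum = 13059 + 7841 + 13212 + 21301 + 20620 + 13107 + 2024 = 91164

91164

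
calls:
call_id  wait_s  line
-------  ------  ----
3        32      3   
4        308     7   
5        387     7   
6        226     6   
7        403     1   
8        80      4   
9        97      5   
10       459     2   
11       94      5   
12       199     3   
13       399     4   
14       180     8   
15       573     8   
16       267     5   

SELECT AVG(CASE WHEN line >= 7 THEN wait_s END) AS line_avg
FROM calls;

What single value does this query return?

call_id=3: ✗
call_id=4: ✓ → 308
call_id=5: ✓ → 387
call_id=6: ✗
call_id=7: ✗
call_id=8: ✗
call_id=9: ✗
call_id=10: ✗
call_id=11: ✗
call_id=12: ✗
call_id=13: ✗
call_id=14: ✓ → 180
call_id=15: ✓ → 573
call_id=16: ✗
line_avg = (308 + 387 + 180 + 573) / 4 = 362

362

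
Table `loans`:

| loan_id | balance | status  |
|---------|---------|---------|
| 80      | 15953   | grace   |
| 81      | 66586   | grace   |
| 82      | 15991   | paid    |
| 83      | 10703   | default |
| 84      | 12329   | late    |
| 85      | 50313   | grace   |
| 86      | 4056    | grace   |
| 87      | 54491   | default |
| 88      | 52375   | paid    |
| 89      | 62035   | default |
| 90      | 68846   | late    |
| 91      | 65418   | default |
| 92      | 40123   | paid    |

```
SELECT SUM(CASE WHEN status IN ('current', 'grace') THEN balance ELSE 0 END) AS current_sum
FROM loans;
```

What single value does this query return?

loan_id=80: ✓ → 15953
loan_id=81: ✓ → 66586
loan_id=82: ✗
loan_id=83: ✗
loan_id=84: ✗
loan_id=85: ✓ → 50313
loan_id=86: ✓ → 4056
loan_id=87: ✗
loan_id=88: ✗
loan_id=89: ✗
loan_id=90: ✗
loan_id=91: ✗
loan_id=92: ✗
current_sum = 15953 + 66586 + 50313 + 4056 = 136908

136908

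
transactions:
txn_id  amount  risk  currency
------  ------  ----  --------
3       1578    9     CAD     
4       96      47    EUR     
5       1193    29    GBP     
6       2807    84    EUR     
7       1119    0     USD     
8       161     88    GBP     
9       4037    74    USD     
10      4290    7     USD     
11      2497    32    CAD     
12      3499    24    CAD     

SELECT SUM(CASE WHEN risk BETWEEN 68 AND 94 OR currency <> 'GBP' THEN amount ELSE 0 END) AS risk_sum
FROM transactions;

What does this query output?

txn_id=3: ✓ → 1578
txn_id=4: ✓ → 96
txn_id=5: ✗
txn_id=6: ✓ → 2807
txn_id=7: ✓ → 1119
txn_id=8: ✓ → 161
txn_id=9: ✓ → 4037
txn_id=10: ✓ → 4290
txn_id=11: ✓ → 2497
txn_id=12: ✓ → 3499
risk_sum = 1578 + 96 + 2807 + 1119 + 161 + 4037 + 4290 + 2497 + 3499 = 20084

20084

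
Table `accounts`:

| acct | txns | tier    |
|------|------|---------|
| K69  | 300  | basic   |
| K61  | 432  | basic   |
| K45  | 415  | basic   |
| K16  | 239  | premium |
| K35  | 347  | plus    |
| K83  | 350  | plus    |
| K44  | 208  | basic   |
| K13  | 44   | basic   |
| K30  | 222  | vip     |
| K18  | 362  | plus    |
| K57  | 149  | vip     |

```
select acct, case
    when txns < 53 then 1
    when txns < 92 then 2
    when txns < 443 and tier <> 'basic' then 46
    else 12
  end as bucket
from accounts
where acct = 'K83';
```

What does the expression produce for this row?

acct = K83: txns=350, tier=plus.
txns < 53 → false
txns < 92 → false
txns < 443 and tier <> 'basic' → true → 46

46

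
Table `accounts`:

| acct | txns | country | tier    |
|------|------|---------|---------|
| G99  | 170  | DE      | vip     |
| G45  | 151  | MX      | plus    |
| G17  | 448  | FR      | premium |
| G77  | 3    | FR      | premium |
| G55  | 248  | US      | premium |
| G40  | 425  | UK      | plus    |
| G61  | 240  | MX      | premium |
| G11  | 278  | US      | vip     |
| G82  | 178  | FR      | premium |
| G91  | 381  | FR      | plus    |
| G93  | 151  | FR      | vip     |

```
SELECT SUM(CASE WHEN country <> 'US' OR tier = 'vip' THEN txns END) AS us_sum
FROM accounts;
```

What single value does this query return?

acct=G99: ✓ → 170
acct=G45: ✓ → 151
acct=G17: ✓ → 448
acct=G77: ✓ → 3
acct=G55: ✗
acct=G40: ✓ → 425
acct=G61: ✓ → 240
acct=G11: ✓ → 278
acct=G82: ✓ → 178
acct=G91: ✓ → 381
acct=G93: ✓ → 151
us_sum = 170 + 151 + 448 + 3 + 425 + 240 + 278 + 178 + 381 + 151 = 2425

2425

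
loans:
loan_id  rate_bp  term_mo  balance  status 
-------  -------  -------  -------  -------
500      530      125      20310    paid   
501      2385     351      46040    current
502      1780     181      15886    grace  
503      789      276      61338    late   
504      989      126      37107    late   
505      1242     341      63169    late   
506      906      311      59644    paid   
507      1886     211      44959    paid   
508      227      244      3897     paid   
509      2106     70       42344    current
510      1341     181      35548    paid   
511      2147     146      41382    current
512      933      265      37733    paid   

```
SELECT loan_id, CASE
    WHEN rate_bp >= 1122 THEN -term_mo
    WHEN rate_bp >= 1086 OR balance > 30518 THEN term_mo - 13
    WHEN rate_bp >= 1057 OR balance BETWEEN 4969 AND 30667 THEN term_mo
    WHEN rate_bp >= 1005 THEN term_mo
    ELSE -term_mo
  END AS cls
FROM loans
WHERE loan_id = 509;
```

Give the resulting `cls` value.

-70

loan_id = 509: rate_bp=2106, term_mo=70, balance=42344, status=current.
rate_bp >= 1122 → true → -70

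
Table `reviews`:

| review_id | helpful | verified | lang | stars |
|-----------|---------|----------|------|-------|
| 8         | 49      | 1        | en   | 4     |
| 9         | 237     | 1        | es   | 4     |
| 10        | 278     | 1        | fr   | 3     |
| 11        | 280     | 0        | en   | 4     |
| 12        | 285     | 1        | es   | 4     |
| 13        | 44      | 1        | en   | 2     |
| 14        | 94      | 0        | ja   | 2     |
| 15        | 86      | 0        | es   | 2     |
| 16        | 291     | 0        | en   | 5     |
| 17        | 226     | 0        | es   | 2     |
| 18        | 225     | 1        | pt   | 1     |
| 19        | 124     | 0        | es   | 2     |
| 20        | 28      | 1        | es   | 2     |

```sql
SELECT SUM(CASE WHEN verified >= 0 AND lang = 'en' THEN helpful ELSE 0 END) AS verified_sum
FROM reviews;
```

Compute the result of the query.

664

review_id=8: ✓ → 49
review_id=9: ✗
review_id=10: ✗
review_id=11: ✓ → 280
review_id=12: ✗
review_id=13: ✓ → 44
review_id=14: ✗
review_id=15: ✗
review_id=16: ✓ → 291
review_id=17: ✗
review_id=18: ✗
review_id=19: ✗
review_id=20: ✗
verified_sum = 49 + 280 + 44 + 291 = 664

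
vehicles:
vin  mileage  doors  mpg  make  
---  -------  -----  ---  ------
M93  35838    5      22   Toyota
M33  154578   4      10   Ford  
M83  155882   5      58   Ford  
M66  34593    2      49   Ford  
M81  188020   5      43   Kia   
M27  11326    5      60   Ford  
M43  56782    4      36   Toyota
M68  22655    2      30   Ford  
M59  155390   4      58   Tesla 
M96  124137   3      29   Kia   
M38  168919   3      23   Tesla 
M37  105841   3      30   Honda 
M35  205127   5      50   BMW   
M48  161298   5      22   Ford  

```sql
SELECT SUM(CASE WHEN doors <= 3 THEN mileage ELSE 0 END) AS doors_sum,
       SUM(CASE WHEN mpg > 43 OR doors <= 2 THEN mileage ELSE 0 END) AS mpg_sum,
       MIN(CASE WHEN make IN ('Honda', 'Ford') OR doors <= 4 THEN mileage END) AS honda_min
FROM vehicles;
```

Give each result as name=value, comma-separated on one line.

doors_sum=456145, mpg_sum=584973, honda_min=11326

[doors_sum: doors <= 3]
vin=M93: ✗
vin=M33: ✗
vin=M83: ✗
vin=M66: ✓ → 34593
vin=M81: ✗
vin=M27: ✗
vin=M43: ✗
vin=M68: ✓ → 22655
vin=M59: ✗
vin=M96: ✓ → 124137
vin=M38: ✓ → 168919
vin=M37: ✓ → 105841
vin=M35: ✗
vin=M48: ✗
doors_sum = 34593 + 22655 + 124137 + 168919 + 105841 = 456145
—
[mpg_sum: mpg > 43 OR doors <= 2]
vin=M93: ✗
vin=M33: ✗
vin=M83: ✓ → 155882
vin=M66: ✓ → 34593
vin=M81: ✗
vin=M27: ✓ → 11326
vin=M43: ✗
vin=M68: ✓ → 22655
vin=M59: ✓ → 155390
vin=M96: ✗
vin=M38: ✗
vin=M37: ✗
vin=M35: ✓ → 205127
vin=M48: ✗
mpg_sum = 155882 + 34593 + 11326 + 22655 + 155390 + 205127 = 584973
—
[honda_min: make IN ('Honda', 'Ford') OR doors <= 4]
vin=M93: ✗
vin=M33: ✓ → 154578
vin=M83: ✓ → 155882
vin=M66: ✓ → 34593
vin=M81: ✗
vin=M27: ✓ → 11326
vin=M43: ✓ → 56782
vin=M68: ✓ → 22655
vin=M59: ✓ → 155390
vin=M96: ✓ → 124137
vin=M38: ✓ → 168919
vin=M37: ✓ → 105841
vin=M35: ✗
vin=M48: ✓ → 161298
honda_min = MIN(154578, 155882, 34593, 11326, 56782, 22655, 155390, 124137, 168919, 105841, 161298) = 11326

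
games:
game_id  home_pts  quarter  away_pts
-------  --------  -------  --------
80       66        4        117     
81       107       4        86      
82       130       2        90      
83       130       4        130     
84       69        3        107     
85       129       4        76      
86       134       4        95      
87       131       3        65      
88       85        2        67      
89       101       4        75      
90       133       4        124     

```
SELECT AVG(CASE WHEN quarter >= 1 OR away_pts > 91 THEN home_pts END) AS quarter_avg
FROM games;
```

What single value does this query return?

game_id=80: ✓ → 66
game_id=81: ✓ → 107
game_id=82: ✓ → 130
game_id=83: ✓ → 130
game_id=84: ✓ → 69
game_id=85: ✓ → 129
game_id=86: ✓ → 134
game_id=87: ✓ → 131
game_id=88: ✓ → 85
game_id=89: ✓ → 101
game_id=90: ✓ → 133
quarter_avg = (66 + 107 + 130 + 130 + 69 + 129 + 134 + 131 + 85 + 101 + 133) / 11 = 110.4545454545

110.4545454545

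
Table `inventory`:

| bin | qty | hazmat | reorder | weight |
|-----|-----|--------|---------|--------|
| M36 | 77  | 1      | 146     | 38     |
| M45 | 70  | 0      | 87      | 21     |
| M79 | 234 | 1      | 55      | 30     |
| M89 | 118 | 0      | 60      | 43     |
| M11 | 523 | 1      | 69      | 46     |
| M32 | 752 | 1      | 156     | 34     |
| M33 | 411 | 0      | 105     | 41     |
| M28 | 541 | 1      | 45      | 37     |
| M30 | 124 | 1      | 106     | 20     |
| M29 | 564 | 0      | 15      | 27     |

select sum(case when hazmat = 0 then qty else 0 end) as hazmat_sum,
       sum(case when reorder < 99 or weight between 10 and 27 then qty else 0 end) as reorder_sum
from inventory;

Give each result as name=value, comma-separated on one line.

hazmat_sum=1163, reorder_sum=2174

[hazmat_sum: hazmat = 0]
bin=M36: ✗
bin=M45: ✓ → 70
bin=M79: ✗
bin=M89: ✓ → 118
bin=M11: ✗
bin=M32: ✗
bin=M33: ✓ → 411
bin=M28: ✗
bin=M30: ✗
bin=M29: ✓ → 564
hazmat_sum = 70 + 118 + 411 + 564 = 1163
—
[reorder_sum: reorder < 99 or weight between 10 and 27]
bin=M36: ✗
bin=M45: ✓ → 70
bin=M79: ✓ → 234
bin=M89: ✓ → 118
bin=M11: ✓ → 523
bin=M32: ✗
bin=M33: ✗
bin=M28: ✓ → 541
bin=M30: ✓ → 124
bin=M29: ✓ → 564
reorder_sum = 70 + 234 + 118 + 523 + 541 + 124 + 564 = 2174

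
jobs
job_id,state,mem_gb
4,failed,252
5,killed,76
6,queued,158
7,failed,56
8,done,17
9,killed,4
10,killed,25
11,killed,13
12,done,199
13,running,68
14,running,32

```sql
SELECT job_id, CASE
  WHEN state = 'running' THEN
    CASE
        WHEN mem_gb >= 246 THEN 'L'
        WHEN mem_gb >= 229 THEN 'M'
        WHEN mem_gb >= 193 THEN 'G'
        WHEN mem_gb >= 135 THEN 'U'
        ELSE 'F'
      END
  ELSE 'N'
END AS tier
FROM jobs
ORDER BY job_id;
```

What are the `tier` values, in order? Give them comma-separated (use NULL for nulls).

N, N, N, N, N, N, N, N, N, F, F

job_id=4: state='failed' → outer ELSE → N
job_id=5: state='killed' → outer ELSE → N
job_id=6: state='queued' → outer ELSE → N
job_id=7: state='failed' → outer ELSE → N
job_id=8: state='done' → outer ELSE → N
job_id=9: state='killed' → outer ELSE → N
job_id=10: state='killed' → outer ELSE → N
job_id=11: state='killed' → outer ELSE → N
job_id=12: state='done' → outer ELSE → N
job_id=13: state='running' → inner[ELSE] → F
job_id=14: state='running' → inner[ELSE] → F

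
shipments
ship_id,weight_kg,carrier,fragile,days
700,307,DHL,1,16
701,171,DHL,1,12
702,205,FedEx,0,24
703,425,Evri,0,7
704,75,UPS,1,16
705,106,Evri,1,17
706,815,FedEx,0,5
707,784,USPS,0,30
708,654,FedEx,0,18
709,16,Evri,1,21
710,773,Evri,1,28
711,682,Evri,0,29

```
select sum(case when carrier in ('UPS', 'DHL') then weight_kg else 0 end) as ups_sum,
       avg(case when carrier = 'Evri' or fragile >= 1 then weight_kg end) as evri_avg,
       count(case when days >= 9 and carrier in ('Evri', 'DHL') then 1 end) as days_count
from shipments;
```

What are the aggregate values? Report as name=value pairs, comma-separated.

[ups_sum: carrier in ('UPS', 'DHL')]
ship_id=700: ✓ → 307
ship_id=701: ✓ → 171
ship_id=702: ✗
ship_id=703: ✗
ship_id=704: ✓ → 75
ship_id=705: ✗
ship_id=706: ✗
ship_id=707: ✗
ship_id=708: ✗
ship_id=709: ✗
ship_id=710: ✗
ship_id=711: ✗
ups_sum = 307 + 171 + 75 = 553
—
[evri_avg: carrier = 'Evri' or fragile >= 1]
ship_id=700: ✓ → 307
ship_id=701: ✓ → 171
ship_id=702: ✗
ship_id=703: ✓ → 425
ship_id=704: ✓ → 75
ship_id=705: ✓ → 106
ship_id=706: ✗
ship_id=707: ✗
ship_id=708: ✗
ship_id=709: ✓ → 16
ship_id=710: ✓ → 773
ship_id=711: ✓ → 682
evri_avg = (307 + 171 + 425 + 75 + 106 + 16 + 773 + 682) / 8 = 319.375
—
[days_count: days >= 9 and carrier in ('Evri', 'DHL')]
ship_id=700: ✓ → 1
ship_id=701: ✓ → 1
ship_id=702: ✗
ship_id=703: ✗
ship_id=704: ✗
ship_id=705: ✓ → 1
ship_id=706: ✗
ship_id=707: ✗
ship_id=708: ✗
ship_id=709: ✓ → 1
ship_id=710: ✓ → 1
ship_id=711: ✓ → 1
days_count = COUNT(1, 1, 1, 1, 1, 1) = 6

ups_sum=553, evri_avg=319.375, days_count=6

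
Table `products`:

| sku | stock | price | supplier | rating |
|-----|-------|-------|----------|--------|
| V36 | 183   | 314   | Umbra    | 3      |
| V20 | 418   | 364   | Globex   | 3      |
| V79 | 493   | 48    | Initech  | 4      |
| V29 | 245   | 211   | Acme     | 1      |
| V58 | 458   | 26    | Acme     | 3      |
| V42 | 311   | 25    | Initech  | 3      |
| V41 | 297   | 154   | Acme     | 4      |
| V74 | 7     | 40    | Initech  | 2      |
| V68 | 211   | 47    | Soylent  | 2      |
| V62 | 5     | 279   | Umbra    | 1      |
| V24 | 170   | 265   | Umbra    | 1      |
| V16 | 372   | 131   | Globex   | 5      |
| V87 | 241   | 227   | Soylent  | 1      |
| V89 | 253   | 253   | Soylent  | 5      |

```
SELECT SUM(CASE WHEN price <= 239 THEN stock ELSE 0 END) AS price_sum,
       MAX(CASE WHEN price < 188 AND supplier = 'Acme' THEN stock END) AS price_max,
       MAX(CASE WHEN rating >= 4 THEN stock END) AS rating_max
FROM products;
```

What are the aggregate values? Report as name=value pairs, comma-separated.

[price_sum: price <= 239]
sku=V36: ✗
sku=V20: ✗
sku=V79: ✓ → 493
sku=V29: ✓ → 245
sku=V58: ✓ → 458
sku=V42: ✓ → 311
sku=V41: ✓ → 297
sku=V74: ✓ → 7
sku=V68: ✓ → 211
sku=V62: ✗
sku=V24: ✗
sku=V16: ✓ → 372
sku=V87: ✓ → 241
sku=V89: ✗
price_sum = 493 + 245 + 458 + 311 + 297 + 7 + 211 + 372 + 241 = 2635
—
[price_max: price < 188 AND supplier = 'Acme']
sku=V36: ✗
sku=V20: ✗
sku=V79: ✗
sku=V29: ✗
sku=V58: ✓ → 458
sku=V42: ✗
sku=V41: ✓ → 297
sku=V74: ✗
sku=V68: ✗
sku=V62: ✗
sku=V24: ✗
sku=V16: ✗
sku=V87: ✗
sku=V89: ✗
price_max = MAX(458, 297) = 458
—
[rating_max: rating >= 4]
sku=V36: ✗
sku=V20: ✗
sku=V79: ✓ → 493
sku=V29: ✗
sku=V58: ✗
sku=V42: ✗
sku=V41: ✓ → 297
sku=V74: ✗
sku=V68: ✗
sku=V62: ✗
sku=V24: ✗
sku=V16: ✓ → 372
sku=V87: ✗
sku=V89: ✓ → 253
rating_max = MAX(493, 297, 372, 253) = 493

price_sum=2635, price_max=458, rating_max=493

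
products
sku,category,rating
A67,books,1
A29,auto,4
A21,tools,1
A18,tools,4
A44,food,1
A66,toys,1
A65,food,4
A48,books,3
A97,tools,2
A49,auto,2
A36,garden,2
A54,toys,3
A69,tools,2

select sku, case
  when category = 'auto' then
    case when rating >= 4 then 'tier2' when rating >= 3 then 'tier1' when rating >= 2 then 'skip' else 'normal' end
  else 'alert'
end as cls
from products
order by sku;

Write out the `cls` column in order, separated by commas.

sku=A18: category='tools' → outer ELSE → alert
sku=A21: category='tools' → outer ELSE → alert
sku=A29: category='auto' → inner[rating >= 4] → tier2
sku=A36: category='garden' → outer ELSE → alert
sku=A44: category='food' → outer ELSE → alert
sku=A48: category='books' → outer ELSE → alert
sku=A49: category='auto' → inner[rating >= 2] → skip
sku=A54: category='toys' → outer ELSE → alert
sku=A65: category='food' → outer ELSE → alert
sku=A66: category='toys' → outer ELSE → alert
sku=A67: category='books' → outer ELSE → alert
sku=A69: category='tools' → outer ELSE → alert
sku=A97: category='tools' → outer ELSE → alert

alert, alert, tier2, alert, alert, alert, skip, alert, alert, alert, alert, alert, alert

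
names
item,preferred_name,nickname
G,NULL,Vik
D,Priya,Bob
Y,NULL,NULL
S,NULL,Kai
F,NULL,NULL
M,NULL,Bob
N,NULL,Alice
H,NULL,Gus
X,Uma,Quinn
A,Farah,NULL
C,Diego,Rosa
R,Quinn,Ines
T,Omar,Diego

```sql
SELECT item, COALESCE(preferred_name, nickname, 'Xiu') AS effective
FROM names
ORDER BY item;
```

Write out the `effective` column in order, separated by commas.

item=A: preferred_name=Farah → Farah
item=C: preferred_name=Diego → Diego
item=D: preferred_name=Priya → Priya
item=F: preferred_name=NULL, nickname=NULL, → literal Xiu → Xiu
item=G: preferred_name=NULL, nickname=Vik → Vik
item=H: preferred_name=NULL, nickname=Gus → Gus
item=M: preferred_name=NULL, nickname=Bob → Bob
item=N: preferred_name=NULL, nickname=Alice → Alice
item=R: preferred_name=Quinn → Quinn
item=S: preferred_name=NULL, nickname=Kai → Kai
item=T: preferred_name=Omar → Omar
item=X: preferred_name=Uma → Uma
item=Y: preferred_name=NULL, nickname=NULL, → literal Xiu → Xiu

Farah, Diego, Priya, Xiu, Vik, Gus, Bob, Alice, Quinn, Kai, Omar, Uma, Xiu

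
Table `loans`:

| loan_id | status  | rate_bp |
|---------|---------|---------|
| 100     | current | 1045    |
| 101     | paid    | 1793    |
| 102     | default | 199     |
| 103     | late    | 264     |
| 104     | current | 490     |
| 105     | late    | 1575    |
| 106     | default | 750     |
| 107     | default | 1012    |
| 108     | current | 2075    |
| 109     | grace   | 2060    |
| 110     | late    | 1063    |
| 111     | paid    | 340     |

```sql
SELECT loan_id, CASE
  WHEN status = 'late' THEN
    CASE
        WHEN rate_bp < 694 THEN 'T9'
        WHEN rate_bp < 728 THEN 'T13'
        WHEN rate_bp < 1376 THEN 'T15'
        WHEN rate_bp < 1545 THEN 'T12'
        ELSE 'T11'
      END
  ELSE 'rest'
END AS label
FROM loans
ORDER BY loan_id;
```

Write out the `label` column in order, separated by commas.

loan_id=100: status='current' → outer ELSE → rest
loan_id=101: status='paid' → outer ELSE → rest
loan_id=102: status='default' → outer ELSE → rest
loan_id=103: status='late' → inner[rate_bp < 694] → T9
loan_id=104: status='current' → outer ELSE → rest
loan_id=105: status='late' → inner[ELSE] → T11
loan_id=106: status='default' → outer ELSE → rest
loan_id=107: status='default' → outer ELSE → rest
loan_id=108: status='current' → outer ELSE → rest
loan_id=109: status='grace' → outer ELSE → rest
loan_id=110: status='late' → inner[rate_bp < 1376] → T15
loan_id=111: status='paid' → outer ELSE → rest

rest, rest, rest, T9, rest, T11, rest, rest, rest, rest, T15, rest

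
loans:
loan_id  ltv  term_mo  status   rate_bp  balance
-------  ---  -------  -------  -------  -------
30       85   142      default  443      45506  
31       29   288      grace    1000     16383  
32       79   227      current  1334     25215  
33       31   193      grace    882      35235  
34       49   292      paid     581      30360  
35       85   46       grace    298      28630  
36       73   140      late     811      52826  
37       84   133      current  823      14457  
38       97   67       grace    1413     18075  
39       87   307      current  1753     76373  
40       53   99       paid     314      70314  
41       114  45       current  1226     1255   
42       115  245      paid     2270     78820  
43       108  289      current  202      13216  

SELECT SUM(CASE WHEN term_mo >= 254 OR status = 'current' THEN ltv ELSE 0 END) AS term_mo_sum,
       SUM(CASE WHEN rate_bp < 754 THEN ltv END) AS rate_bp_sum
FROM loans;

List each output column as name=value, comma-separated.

[term_mo_sum: term_mo >= 254 OR status = 'current']
loan_id=30: ✗
loan_id=31: ✓ → 29
loan_id=32: ✓ → 79
loan_id=33: ✗
loan_id=34: ✓ → 49
loan_id=35: ✗
loan_id=36: ✗
loan_id=37: ✓ → 84
loan_id=38: ✗
loan_id=39: ✓ → 87
loan_id=40: ✗
loan_id=41: ✓ → 114
loan_id=42: ✗
loan_id=43: ✓ → 108
term_mo_sum = 29 + 79 + 49 + 84 + 87 + 114 + 108 = 550
—
[rate_bp_sum: rate_bp < 754]
loan_id=30: ✓ → 85
loan_id=31: ✗
loan_id=32: ✗
loan_id=33: ✗
loan_id=34: ✓ → 49
loan_id=35: ✓ → 85
loan_id=36: ✗
loan_id=37: ✗
loan_id=38: ✗
loan_id=39: ✗
loan_id=40: ✓ → 53
loan_id=41: ✗
loan_id=42: ✗
loan_id=43: ✓ → 108
rate_bp_sum = 85 + 49 + 85 + 53 + 108 = 380

term_mo_sum=550, rate_bp_sum=380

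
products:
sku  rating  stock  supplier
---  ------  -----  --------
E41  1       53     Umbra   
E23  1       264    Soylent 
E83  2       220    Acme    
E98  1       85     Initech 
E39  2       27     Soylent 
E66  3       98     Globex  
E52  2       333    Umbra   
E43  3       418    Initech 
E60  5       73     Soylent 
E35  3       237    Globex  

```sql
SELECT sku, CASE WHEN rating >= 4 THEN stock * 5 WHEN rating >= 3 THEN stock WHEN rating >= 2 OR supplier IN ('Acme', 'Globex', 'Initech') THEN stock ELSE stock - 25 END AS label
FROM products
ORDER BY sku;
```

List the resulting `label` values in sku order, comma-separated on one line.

239, 237, 27, 28, 418, 333, 365, 98, 220, 85

sku=E23: ELSE → 239
sku=E35: rating >= 3 → 237
sku=E39: rating >= 2 OR supplier IN ('Acme', 'Globex', 'Initech') → 27
sku=E41: ELSE → 28
sku=E43: rating >= 3 → 418
sku=E52: rating >= 2 OR supplier IN ('Acme', 'Globex', 'Initech') → 333
sku=E60: rating >= 4 → 365
sku=E66: rating >= 3 → 98
sku=E83: rating >= 2 OR supplier IN ('Acme', 'Globex', 'Initech') → 220
sku=E98: rating >= 2 OR supplier IN ('Acme', 'Globex', 'Initech') → 85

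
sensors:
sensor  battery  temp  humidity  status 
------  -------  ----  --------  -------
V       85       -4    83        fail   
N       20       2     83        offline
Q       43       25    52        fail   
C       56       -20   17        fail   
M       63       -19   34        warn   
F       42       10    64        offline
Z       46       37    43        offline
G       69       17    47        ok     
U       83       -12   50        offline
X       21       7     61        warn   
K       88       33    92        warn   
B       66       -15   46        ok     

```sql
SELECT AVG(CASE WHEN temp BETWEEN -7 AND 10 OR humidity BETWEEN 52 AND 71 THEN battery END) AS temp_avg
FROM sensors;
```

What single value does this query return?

sensor=V: ✓ → 85
sensor=N: ✓ → 20
sensor=Q: ✓ → 43
sensor=C: ✗
sensor=M: ✗
sensor=F: ✓ → 42
sensor=Z: ✗
sensor=G: ✗
sensor=U: ✗
sensor=X: ✓ → 21
sensor=K: ✗
sensor=B: ✗
temp_avg = (85 + 20 + 43 + 42 + 21) / 5 = 42.2

42.2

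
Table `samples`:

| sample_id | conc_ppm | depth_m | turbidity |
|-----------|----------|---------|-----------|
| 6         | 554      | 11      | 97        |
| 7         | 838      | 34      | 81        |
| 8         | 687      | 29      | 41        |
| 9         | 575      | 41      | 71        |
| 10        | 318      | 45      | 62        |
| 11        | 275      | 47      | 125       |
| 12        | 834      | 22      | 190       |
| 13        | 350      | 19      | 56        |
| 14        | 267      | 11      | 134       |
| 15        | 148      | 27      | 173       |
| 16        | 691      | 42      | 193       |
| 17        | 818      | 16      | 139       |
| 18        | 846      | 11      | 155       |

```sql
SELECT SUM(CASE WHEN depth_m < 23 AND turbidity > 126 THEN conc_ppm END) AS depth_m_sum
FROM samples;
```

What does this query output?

sample_id=6: ✗
sample_id=7: ✗
sample_id=8: ✗
sample_id=9: ✗
sample_id=10: ✗
sample_id=11: ✗
sample_id=12: ✓ → 834
sample_id=13: ✗
sample_id=14: ✓ → 267
sample_id=15: ✗
sample_id=16: ✗
sample_id=17: ✓ → 818
sample_id=18: ✓ → 846
depth_m_sum = 834 + 267 + 818 + 846 = 2765

2765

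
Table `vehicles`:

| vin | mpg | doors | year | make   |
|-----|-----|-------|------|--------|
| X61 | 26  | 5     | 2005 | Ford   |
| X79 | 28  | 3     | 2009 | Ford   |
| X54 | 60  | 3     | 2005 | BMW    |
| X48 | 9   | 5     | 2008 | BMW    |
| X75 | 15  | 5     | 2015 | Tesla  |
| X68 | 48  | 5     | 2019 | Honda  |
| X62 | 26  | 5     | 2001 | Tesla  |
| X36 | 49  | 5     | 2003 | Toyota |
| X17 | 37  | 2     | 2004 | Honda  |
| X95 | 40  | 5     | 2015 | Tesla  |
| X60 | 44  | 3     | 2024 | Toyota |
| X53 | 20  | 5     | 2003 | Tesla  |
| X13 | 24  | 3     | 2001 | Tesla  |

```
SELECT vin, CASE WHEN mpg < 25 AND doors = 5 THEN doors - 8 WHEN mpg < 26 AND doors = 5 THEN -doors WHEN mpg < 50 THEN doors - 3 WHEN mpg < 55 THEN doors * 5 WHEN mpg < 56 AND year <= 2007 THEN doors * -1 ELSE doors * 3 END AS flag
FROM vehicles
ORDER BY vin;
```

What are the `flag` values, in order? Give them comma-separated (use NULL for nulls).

0, -1, 2, -3, -3, 9, 0, 2, 2, 2, -3, 0, 2

vin=X13: mpg < 50 → 0
vin=X17: mpg < 50 → -1
vin=X36: mpg < 50 → 2
vin=X48: mpg < 25 AND doors = 5 → -3
vin=X53: mpg < 25 AND doors = 5 → -3
vin=X54: ELSE → 9
vin=X60: mpg < 50 → 0
vin=X61: mpg < 50 → 2
vin=X62: mpg < 50 → 2
vin=X68: mpg < 50 → 2
vin=X75: mpg < 25 AND doors = 5 → -3
vin=X79: mpg < 50 → 0
vin=X95: mpg < 50 → 2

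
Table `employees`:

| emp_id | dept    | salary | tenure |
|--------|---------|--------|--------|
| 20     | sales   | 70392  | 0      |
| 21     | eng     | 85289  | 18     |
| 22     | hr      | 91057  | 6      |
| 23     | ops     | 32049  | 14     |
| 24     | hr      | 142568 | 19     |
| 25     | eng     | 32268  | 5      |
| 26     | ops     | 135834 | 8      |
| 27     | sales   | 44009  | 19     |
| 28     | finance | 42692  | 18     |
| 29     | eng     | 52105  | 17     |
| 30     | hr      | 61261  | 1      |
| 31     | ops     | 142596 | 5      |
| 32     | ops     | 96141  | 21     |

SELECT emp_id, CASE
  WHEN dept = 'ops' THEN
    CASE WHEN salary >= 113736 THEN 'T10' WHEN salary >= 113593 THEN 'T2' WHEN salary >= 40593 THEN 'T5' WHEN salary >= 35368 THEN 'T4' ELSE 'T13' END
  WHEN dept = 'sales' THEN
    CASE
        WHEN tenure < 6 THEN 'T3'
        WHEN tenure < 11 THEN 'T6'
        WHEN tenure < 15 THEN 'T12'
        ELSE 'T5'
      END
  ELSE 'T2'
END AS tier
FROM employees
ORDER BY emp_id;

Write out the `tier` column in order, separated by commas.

emp_id=20: dept='sales' → inner[tenure < 6] → T3
emp_id=21: dept='eng' → outer ELSE → T2
emp_id=22: dept='hr' → outer ELSE → T2
emp_id=23: dept='ops' → inner[ELSE] → T13
emp_id=24: dept='hr' → outer ELSE → T2
emp_id=25: dept='eng' → outer ELSE → T2
emp_id=26: dept='ops' → inner[salary >= 113736] → T10
emp_id=27: dept='sales' → inner[ELSE] → T5
emp_id=28: dept='finance' → outer ELSE → T2
emp_id=29: dept='eng' → outer ELSE → T2
emp_id=30: dept='hr' → outer ELSE → T2
emp_id=31: dept='ops' → inner[salary >= 113736] → T10
emp_id=32: dept='ops' → inner[salary >= 40593] → T5

T3, T2, T2, T13, T2, T2, T10, T5, T2, T2, T2, T10, T5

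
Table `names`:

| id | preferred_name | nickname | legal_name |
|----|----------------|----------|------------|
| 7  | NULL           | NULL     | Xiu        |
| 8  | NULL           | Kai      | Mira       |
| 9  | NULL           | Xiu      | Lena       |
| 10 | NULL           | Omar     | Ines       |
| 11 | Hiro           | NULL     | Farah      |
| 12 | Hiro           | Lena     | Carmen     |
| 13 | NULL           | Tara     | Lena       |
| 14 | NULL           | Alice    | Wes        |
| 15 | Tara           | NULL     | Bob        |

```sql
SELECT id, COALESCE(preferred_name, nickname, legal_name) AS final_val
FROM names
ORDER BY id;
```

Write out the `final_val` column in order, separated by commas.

Xiu, Kai, Xiu, Omar, Hiro, Hiro, Tara, Alice, Tara

id=7: preferred_name=NULL, nickname=NULL, legal_name=Xiu → Xiu
id=8: preferred_name=NULL, nickname=Kai → Kai
id=9: preferred_name=NULL, nickname=Xiu → Xiu
id=10: preferred_name=NULL, nickname=Omar → Omar
id=11: preferred_name=Hiro → Hiro
id=12: preferred_name=Hiro → Hiro
id=13: preferred_name=NULL, nickname=Tara → Tara
id=14: preferred_name=NULL, nickname=Alice → Alice
id=15: preferred_name=Tara → Tara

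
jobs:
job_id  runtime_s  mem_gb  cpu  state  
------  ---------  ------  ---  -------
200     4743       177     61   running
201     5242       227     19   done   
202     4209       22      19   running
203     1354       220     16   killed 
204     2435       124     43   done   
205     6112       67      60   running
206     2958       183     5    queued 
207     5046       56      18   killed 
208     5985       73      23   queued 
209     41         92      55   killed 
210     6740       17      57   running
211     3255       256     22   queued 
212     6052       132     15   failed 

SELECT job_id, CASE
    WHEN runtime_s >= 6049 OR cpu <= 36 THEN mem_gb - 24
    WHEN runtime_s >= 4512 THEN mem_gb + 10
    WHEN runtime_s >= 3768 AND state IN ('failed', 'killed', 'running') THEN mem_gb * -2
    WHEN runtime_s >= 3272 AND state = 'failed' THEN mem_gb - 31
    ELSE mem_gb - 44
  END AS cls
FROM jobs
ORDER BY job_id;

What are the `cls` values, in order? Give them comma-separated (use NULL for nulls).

job_id=200: runtime_s >= 4512 → 187
job_id=201: runtime_s >= 6049 OR cpu <= 36 → 203
job_id=202: runtime_s >= 6049 OR cpu <= 36 → -2
job_id=203: runtime_s >= 6049 OR cpu <= 36 → 196
job_id=204: ELSE → 80
job_id=205: runtime_s >= 6049 OR cpu <= 36 → 43
job_id=206: runtime_s >= 6049 OR cpu <= 36 → 159
job_id=207: runtime_s >= 6049 OR cpu <= 36 → 32
job_id=208: runtime_s >= 6049 OR cpu <= 36 → 49
job_id=209: ELSE → 48
job_id=210: runtime_s >= 6049 OR cpu <= 36 → -7
job_id=211: runtime_s >= 6049 OR cpu <= 36 → 232
job_id=212: runtime_s >= 6049 OR cpu <= 36 → 108

187, 203, -2, 196, 80, 43, 159, 32, 49, 48, -7, 232, 108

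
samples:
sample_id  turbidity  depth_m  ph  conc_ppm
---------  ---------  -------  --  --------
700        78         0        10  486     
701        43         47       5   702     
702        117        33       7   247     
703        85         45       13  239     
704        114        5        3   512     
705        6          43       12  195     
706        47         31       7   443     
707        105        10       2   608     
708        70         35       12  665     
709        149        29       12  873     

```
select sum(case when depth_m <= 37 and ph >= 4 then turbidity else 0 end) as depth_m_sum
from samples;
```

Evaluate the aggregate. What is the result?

sample_id=700: ✓ → 78
sample_id=701: ✗
sample_id=702: ✓ → 117
sample_id=703: ✗
sample_id=704: ✗
sample_id=705: ✗
sample_id=706: ✓ → 47
sample_id=707: ✗
sample_id=708: ✓ → 70
sample_id=709: ✓ → 149
depth_m_sum = 78 + 117 + 47 + 70 + 149 = 461

461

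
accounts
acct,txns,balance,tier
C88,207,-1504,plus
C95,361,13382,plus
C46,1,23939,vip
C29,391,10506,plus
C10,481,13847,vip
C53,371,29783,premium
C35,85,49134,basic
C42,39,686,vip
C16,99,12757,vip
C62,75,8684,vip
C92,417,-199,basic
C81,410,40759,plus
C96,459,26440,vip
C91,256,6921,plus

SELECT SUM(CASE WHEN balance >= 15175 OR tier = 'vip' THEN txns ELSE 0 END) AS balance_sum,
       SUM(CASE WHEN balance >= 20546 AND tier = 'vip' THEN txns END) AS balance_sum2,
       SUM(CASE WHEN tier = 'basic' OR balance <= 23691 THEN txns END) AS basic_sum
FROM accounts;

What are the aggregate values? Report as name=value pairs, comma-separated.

balance_sum=2020, balance_sum2=460, basic_sum=2411

[balance_sum: balance >= 15175 OR tier = 'vip']
acct=C88: ✗
acct=C95: ✗
acct=C46: ✓ → 1
acct=C29: ✗
acct=C10: ✓ → 481
acct=C53: ✓ → 371
acct=C35: ✓ → 85
acct=C42: ✓ → 39
acct=C16: ✓ → 99
acct=C62: ✓ → 75
acct=C92: ✗
acct=C81: ✓ → 410
acct=C96: ✓ → 459
acct=C91: ✗
balance_sum = 1 + 481 + 371 + 85 + 39 + 99 + 75 + 410 + 459 = 2020
—
[balance_sum2: balance >= 20546 AND tier = 'vip']
acct=C88: ✗
acct=C95: ✗
acct=C46: ✓ → 1
acct=C29: ✗
acct=C10: ✗
acct=C53: ✗
acct=C35: ✗
acct=C42: ✗
acct=C16: ✗
acct=C62: ✗
acct=C92: ✗
acct=C81: ✗
acct=C96: ✓ → 459
acct=C91: ✗
balance_sum2 = 1 + 459 = 460
—
[basic_sum: tier = 'basic' OR balance <= 23691]
acct=C88: ✓ → 207
acct=C95: ✓ → 361
acct=C46: ✗
acct=C29: ✓ → 391
acct=C10: ✓ → 481
acct=C53: ✗
acct=C35: ✓ → 85
acct=C42: ✓ → 39
acct=C16: ✓ → 99
acct=C62: ✓ → 75
acct=C92: ✓ → 417
acct=C81: ✗
acct=C96: ✗
acct=C91: ✓ → 256
basic_sum = 207 + 361 + 391 + 481 + 85 + 39 + 99 + 75 + 417 + 256 = 2411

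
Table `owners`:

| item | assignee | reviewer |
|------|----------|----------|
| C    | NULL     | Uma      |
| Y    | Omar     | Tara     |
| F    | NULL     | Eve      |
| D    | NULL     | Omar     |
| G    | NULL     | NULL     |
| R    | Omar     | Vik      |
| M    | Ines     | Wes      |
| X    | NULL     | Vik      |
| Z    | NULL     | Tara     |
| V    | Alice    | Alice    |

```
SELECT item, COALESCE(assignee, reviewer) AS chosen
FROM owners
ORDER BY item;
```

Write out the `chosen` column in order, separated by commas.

Uma, Omar, Eve, NULL, Ines, Omar, Alice, Vik, Omar, Tara

item=C: assignee=NULL, reviewer=Uma → Uma
item=D: assignee=NULL, reviewer=Omar → Omar
item=F: assignee=NULL, reviewer=Eve → Eve
item=G: assignee=NULL, reviewer=NULL (all NULL) → NULL
item=M: assignee=Ines → Ines
item=R: assignee=Omar → Omar
item=V: assignee=Alice → Alice
item=X: assignee=NULL, reviewer=Vik → Vik
item=Y: assignee=Omar → Omar
item=Z: assignee=NULL, reviewer=Tara → Tara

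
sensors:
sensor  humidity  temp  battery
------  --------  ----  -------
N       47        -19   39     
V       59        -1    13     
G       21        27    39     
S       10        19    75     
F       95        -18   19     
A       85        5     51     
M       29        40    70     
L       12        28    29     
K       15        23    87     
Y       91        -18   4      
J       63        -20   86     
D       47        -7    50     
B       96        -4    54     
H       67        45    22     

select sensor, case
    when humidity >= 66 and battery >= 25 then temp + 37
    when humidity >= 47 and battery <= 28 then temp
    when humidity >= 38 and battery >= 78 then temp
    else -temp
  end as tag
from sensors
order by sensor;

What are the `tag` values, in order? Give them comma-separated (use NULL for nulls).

42, 33, 7, -18, -27, 45, -20, -23, -28, -40, 19, -19, -1, -18

sensor=A: humidity >= 66 and battery >= 25 → 42
sensor=B: humidity >= 66 and battery >= 25 → 33
sensor=D: ELSE → 7
sensor=F: humidity >= 47 and battery <= 28 → -18
sensor=G: ELSE → -27
sensor=H: humidity >= 47 and battery <= 28 → 45
sensor=J: humidity >= 38 and battery >= 78 → -20
sensor=K: ELSE → -23
sensor=L: ELSE → -28
sensor=M: ELSE → -40
sensor=N: ELSE → 19
sensor=S: ELSE → -19
sensor=V: humidity >= 47 and battery <= 28 → -1
sensor=Y: humidity >= 47 and battery <= 28 → -18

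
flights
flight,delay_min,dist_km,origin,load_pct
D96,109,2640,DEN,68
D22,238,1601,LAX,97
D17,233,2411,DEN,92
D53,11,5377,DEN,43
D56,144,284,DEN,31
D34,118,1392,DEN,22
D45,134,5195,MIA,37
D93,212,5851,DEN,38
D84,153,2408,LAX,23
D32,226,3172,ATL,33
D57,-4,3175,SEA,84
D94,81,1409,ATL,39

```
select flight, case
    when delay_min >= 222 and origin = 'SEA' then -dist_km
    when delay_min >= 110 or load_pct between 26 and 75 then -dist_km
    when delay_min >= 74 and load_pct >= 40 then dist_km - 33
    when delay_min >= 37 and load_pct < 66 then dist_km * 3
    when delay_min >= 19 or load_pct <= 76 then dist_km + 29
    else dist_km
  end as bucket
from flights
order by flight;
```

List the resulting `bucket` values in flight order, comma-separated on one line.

-2411, -1601, -3172, -1392, -5195, -5377, -284, 3175, -2408, -5851, -1409, -2640

flight=D17: delay_min >= 110 or load_pct between 26 and 75 → -2411
flight=D22: delay_min >= 110 or load_pct between 26 and 75 → -1601
flight=D32: delay_min >= 110 or load_pct between 26 and 75 → -3172
flight=D34: delay_min >= 110 or load_pct between 26 and 75 → -1392
flight=D45: delay_min >= 110 or load_pct between 26 and 75 → -5195
flight=D53: delay_min >= 110 or load_pct between 26 and 75 → -5377
flight=D56: delay_min >= 110 or load_pct between 26 and 75 → -284
flight=D57: ELSE → 3175
flight=D84: delay_min >= 110 or load_pct between 26 and 75 → -2408
flight=D93: delay_min >= 110 or load_pct between 26 and 75 → -5851
flight=D94: delay_min >= 110 or load_pct between 26 and 75 → -1409
flight=D96: delay_min >= 110 or load_pct between 26 and 75 → -2640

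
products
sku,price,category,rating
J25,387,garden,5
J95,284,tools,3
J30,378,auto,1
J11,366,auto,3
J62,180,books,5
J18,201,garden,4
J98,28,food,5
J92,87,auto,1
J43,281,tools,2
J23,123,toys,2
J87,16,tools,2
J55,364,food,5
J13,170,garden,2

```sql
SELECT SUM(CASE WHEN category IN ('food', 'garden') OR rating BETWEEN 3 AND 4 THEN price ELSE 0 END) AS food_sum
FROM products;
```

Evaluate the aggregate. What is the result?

sku=J25: ✓ → 387
sku=J95: ✓ → 284
sku=J30: ✗
sku=J11: ✓ → 366
sku=J62: ✗
sku=J18: ✓ → 201
sku=J98: ✓ → 28
sku=J92: ✗
sku=J43: ✗
sku=J23: ✗
sku=J87: ✗
sku=J55: ✓ → 364
sku=J13: ✓ → 170
food_sum = 387 + 284 + 366 + 201 + 28 + 364 + 170 = 1800

1800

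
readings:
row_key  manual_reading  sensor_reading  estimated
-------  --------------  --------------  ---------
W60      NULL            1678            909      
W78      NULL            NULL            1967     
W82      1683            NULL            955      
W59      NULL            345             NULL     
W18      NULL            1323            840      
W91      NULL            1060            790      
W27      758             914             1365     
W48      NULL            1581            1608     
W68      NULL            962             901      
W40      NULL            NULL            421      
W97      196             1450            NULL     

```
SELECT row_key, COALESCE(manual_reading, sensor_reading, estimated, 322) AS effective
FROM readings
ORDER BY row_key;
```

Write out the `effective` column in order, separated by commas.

row_key=W18: manual_reading=NULL, sensor_reading=1323 → 1323
row_key=W27: manual_reading=758 → 758
row_key=W40: manual_reading=NULL, sensor_reading=NULL, estimated=421 → 421
row_key=W48: manual_reading=NULL, sensor_reading=1581 → 1581
row_key=W59: manual_reading=NULL, sensor_reading=345 → 345
row_key=W60: manual_reading=NULL, sensor_reading=1678 → 1678
row_key=W68: manual_reading=NULL, sensor_reading=962 → 962
row_key=W78: manual_reading=NULL, sensor_reading=NULL, estimated=1967 → 1967
row_key=W82: manual_reading=1683 → 1683
row_key=W91: manual_reading=NULL, sensor_reading=1060 → 1060
row_key=W97: manual_reading=196 → 196

1323, 758, 421, 1581, 345, 1678, 962, 1967, 1683, 1060, 196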